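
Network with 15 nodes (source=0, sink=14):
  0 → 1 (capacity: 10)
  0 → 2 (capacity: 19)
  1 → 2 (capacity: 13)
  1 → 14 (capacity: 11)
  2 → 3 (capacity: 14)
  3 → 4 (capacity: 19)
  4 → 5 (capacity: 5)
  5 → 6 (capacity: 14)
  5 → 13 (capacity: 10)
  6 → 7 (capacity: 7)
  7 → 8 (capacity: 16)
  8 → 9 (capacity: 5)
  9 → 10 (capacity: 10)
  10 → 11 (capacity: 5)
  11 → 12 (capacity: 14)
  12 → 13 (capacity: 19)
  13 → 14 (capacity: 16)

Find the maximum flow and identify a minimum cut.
Max flow = 15, Min cut edges: (0,1), (4,5)

Maximum flow: 15
Minimum cut: (0,1), (4,5)
Partition: S = [0, 2, 3, 4], T = [1, 5, 6, 7, 8, 9, 10, 11, 12, 13, 14]

Max-flow min-cut theorem verified: both equal 15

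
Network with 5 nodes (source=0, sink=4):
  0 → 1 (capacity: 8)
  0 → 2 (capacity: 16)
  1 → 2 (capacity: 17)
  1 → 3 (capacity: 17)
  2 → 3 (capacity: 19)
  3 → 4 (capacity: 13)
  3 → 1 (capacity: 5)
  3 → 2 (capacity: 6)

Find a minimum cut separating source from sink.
Min cut value = 13, edges: (3,4)

Min cut value: 13
Partition: S = [0, 1, 2, 3], T = [4]
Cut edges: (3,4)

By max-flow min-cut theorem, max flow = min cut = 13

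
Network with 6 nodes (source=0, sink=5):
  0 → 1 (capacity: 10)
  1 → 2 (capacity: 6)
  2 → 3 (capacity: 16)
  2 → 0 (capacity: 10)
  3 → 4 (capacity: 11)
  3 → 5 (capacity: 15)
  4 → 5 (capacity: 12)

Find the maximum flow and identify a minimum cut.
Max flow = 6, Min cut edges: (1,2)

Maximum flow: 6
Minimum cut: (1,2)
Partition: S = [0, 1], T = [2, 3, 4, 5]

Max-flow min-cut theorem verified: both equal 6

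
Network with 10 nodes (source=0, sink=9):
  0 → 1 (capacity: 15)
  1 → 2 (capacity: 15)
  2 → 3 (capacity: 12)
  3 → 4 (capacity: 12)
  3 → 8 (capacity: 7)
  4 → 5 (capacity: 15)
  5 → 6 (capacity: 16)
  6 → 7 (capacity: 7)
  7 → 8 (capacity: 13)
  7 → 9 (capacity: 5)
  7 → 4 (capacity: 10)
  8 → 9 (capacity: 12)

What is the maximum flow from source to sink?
Maximum flow = 12

Max flow: 12

Flow assignment:
  0 → 1: 12/15
  1 → 2: 12/15
  2 → 3: 12/12
  3 → 4: 5/12
  3 → 8: 7/7
  4 → 5: 5/15
  5 → 6: 5/16
  6 → 7: 5/7
  7 → 9: 5/5
  8 → 9: 7/12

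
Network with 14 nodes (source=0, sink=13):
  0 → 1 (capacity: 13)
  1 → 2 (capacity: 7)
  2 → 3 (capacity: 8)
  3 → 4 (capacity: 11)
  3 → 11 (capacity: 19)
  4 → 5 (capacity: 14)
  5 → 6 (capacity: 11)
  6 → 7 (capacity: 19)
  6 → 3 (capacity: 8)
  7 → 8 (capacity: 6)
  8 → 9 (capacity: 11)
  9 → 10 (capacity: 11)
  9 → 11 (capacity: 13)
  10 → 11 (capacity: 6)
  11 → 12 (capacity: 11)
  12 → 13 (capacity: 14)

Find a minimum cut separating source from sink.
Min cut value = 7, edges: (1,2)

Min cut value: 7
Partition: S = [0, 1], T = [2, 3, 4, 5, 6, 7, 8, 9, 10, 11, 12, 13]
Cut edges: (1,2)

By max-flow min-cut theorem, max flow = min cut = 7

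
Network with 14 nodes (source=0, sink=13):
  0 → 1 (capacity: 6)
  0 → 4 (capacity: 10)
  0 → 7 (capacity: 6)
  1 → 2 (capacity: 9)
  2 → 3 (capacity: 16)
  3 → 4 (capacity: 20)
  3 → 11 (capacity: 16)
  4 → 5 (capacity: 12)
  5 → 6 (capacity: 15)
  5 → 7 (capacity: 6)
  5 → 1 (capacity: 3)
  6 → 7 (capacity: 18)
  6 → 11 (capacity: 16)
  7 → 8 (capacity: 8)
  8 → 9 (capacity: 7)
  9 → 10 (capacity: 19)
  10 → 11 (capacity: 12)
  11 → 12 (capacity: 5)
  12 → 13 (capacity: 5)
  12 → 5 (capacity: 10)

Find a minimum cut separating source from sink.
Min cut value = 5, edges: (12,13)

Min cut value: 5
Partition: S = [0, 1, 2, 3, 4, 5, 6, 7, 8, 9, 10, 11, 12], T = [13]
Cut edges: (12,13)

By max-flow min-cut theorem, max flow = min cut = 5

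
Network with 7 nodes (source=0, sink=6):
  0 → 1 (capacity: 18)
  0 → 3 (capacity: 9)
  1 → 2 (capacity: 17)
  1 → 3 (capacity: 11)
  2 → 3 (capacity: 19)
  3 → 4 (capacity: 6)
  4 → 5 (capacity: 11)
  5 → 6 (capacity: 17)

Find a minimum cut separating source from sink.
Min cut value = 6, edges: (3,4)

Min cut value: 6
Partition: S = [0, 1, 2, 3], T = [4, 5, 6]
Cut edges: (3,4)

By max-flow min-cut theorem, max flow = min cut = 6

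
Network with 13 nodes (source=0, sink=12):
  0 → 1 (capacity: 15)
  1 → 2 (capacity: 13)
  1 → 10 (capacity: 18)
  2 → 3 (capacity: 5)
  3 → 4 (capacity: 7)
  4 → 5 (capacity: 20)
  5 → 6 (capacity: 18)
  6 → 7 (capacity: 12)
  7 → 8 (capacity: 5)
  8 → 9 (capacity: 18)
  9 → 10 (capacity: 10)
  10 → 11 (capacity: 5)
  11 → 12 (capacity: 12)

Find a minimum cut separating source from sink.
Min cut value = 5, edges: (10,11)

Min cut value: 5
Partition: S = [0, 1, 2, 3, 4, 5, 6, 7, 8, 9, 10], T = [11, 12]
Cut edges: (10,11)

By max-flow min-cut theorem, max flow = min cut = 5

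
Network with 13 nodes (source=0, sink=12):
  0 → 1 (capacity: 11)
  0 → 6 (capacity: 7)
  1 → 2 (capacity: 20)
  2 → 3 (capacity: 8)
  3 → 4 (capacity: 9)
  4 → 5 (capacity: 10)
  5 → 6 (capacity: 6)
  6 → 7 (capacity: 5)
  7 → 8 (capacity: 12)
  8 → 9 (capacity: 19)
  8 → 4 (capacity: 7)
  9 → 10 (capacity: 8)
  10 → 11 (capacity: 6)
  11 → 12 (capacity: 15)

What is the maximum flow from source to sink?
Maximum flow = 5

Max flow: 5

Flow assignment:
  0 → 1: 5/11
  1 → 2: 5/20
  2 → 3: 5/8
  3 → 4: 5/9
  4 → 5: 5/10
  5 → 6: 5/6
  6 → 7: 5/5
  7 → 8: 5/12
  8 → 9: 5/19
  9 → 10: 5/8
  10 → 11: 5/6
  11 → 12: 5/15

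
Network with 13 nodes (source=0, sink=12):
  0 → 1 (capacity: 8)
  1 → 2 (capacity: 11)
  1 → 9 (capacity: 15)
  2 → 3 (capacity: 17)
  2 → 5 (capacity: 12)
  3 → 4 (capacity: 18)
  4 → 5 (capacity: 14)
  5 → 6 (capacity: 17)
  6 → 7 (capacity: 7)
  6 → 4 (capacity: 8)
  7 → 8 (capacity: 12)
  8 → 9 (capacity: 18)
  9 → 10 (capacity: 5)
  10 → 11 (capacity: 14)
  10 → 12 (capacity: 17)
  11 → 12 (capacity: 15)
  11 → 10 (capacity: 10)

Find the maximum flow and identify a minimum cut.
Max flow = 5, Min cut edges: (9,10)

Maximum flow: 5
Minimum cut: (9,10)
Partition: S = [0, 1, 2, 3, 4, 5, 6, 7, 8, 9], T = [10, 11, 12]

Max-flow min-cut theorem verified: both equal 5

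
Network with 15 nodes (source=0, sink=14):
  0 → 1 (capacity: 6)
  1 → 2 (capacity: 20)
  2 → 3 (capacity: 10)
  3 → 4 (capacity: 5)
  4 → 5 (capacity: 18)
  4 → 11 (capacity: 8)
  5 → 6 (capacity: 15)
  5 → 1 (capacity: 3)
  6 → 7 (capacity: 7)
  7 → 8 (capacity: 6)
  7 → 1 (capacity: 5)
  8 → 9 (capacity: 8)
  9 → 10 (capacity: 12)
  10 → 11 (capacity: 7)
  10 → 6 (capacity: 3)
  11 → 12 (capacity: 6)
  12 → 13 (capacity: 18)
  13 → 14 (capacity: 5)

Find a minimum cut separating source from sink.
Min cut value = 5, edges: (13,14)

Min cut value: 5
Partition: S = [0, 1, 2, 3, 4, 5, 6, 7, 8, 9, 10, 11, 12, 13], T = [14]
Cut edges: (13,14)

By max-flow min-cut theorem, max flow = min cut = 5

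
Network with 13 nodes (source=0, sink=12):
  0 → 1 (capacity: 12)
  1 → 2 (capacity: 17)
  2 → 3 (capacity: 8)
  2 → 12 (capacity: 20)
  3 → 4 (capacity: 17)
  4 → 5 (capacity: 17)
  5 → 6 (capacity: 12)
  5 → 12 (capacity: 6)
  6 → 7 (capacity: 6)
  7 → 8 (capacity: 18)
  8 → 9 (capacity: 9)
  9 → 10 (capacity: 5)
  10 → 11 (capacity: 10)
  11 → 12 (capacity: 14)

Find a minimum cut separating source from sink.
Min cut value = 12, edges: (0,1)

Min cut value: 12
Partition: S = [0], T = [1, 2, 3, 4, 5, 6, 7, 8, 9, 10, 11, 12]
Cut edges: (0,1)

By max-flow min-cut theorem, max flow = min cut = 12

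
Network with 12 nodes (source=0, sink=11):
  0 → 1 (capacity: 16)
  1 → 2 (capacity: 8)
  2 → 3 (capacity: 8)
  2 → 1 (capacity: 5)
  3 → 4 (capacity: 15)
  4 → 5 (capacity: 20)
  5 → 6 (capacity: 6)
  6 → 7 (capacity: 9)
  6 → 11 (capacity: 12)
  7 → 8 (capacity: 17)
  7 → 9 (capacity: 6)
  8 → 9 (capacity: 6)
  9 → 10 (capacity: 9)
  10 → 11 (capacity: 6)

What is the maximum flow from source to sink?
Maximum flow = 6

Max flow: 6

Flow assignment:
  0 → 1: 6/16
  1 → 2: 6/8
  2 → 3: 6/8
  3 → 4: 6/15
  4 → 5: 6/20
  5 → 6: 6/6
  6 → 11: 6/12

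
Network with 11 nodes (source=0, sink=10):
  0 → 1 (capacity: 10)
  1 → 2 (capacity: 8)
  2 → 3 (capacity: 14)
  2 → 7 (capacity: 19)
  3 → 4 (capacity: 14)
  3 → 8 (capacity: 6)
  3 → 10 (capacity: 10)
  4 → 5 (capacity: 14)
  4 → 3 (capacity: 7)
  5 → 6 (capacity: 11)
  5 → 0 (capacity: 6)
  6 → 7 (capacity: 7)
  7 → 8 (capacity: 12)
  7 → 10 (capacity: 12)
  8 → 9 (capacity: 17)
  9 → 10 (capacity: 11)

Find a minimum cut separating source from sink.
Min cut value = 8, edges: (1,2)

Min cut value: 8
Partition: S = [0, 1], T = [2, 3, 4, 5, 6, 7, 8, 9, 10]
Cut edges: (1,2)

By max-flow min-cut theorem, max flow = min cut = 8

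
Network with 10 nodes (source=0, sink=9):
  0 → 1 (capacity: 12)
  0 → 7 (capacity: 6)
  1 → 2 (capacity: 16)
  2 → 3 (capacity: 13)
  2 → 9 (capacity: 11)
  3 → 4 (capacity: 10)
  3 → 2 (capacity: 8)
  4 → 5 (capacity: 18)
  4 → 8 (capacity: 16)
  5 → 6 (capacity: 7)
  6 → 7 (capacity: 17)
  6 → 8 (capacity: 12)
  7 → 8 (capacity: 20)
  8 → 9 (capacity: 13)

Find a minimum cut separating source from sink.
Min cut value = 18, edges: (0,1), (0,7)

Min cut value: 18
Partition: S = [0], T = [1, 2, 3, 4, 5, 6, 7, 8, 9]
Cut edges: (0,1), (0,7)

By max-flow min-cut theorem, max flow = min cut = 18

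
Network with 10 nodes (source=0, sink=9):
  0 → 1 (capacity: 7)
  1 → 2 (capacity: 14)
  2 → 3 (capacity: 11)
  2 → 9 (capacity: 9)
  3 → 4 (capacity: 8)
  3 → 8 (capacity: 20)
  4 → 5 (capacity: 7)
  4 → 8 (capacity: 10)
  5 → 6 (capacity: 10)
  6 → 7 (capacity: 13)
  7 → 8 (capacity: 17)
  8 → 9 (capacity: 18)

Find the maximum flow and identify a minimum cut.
Max flow = 7, Min cut edges: (0,1)

Maximum flow: 7
Minimum cut: (0,1)
Partition: S = [0], T = [1, 2, 3, 4, 5, 6, 7, 8, 9]

Max-flow min-cut theorem verified: both equal 7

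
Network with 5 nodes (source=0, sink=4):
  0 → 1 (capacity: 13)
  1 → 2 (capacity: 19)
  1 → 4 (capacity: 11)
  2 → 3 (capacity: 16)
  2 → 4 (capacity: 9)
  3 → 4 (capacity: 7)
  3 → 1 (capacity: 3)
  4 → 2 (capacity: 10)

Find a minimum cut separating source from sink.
Min cut value = 13, edges: (0,1)

Min cut value: 13
Partition: S = [0], T = [1, 2, 3, 4]
Cut edges: (0,1)

By max-flow min-cut theorem, max flow = min cut = 13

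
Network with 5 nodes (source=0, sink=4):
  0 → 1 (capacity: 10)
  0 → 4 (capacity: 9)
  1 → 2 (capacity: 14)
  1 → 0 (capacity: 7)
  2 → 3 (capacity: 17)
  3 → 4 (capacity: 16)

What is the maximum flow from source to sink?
Maximum flow = 19

Max flow: 19

Flow assignment:
  0 → 1: 10/10
  0 → 4: 9/9
  1 → 2: 10/14
  2 → 3: 10/17
  3 → 4: 10/16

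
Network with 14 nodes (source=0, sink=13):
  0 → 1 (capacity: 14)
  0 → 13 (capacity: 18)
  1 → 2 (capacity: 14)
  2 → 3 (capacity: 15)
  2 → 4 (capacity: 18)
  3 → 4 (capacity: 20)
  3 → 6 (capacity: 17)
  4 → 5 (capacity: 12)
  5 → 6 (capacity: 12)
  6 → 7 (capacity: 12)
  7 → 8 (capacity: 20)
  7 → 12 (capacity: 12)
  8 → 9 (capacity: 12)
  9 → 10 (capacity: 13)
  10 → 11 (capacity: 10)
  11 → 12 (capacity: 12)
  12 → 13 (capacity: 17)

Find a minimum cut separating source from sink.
Min cut value = 30, edges: (0,13), (6,7)

Min cut value: 30
Partition: S = [0, 1, 2, 3, 4, 5, 6], T = [7, 8, 9, 10, 11, 12, 13]
Cut edges: (0,13), (6,7)

By max-flow min-cut theorem, max flow = min cut = 30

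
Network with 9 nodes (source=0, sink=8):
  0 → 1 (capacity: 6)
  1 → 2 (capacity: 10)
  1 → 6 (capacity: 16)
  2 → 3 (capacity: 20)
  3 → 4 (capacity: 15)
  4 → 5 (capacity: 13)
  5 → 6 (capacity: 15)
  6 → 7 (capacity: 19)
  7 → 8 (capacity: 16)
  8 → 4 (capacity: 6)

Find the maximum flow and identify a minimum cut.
Max flow = 6, Min cut edges: (0,1)

Maximum flow: 6
Minimum cut: (0,1)
Partition: S = [0], T = [1, 2, 3, 4, 5, 6, 7, 8]

Max-flow min-cut theorem verified: both equal 6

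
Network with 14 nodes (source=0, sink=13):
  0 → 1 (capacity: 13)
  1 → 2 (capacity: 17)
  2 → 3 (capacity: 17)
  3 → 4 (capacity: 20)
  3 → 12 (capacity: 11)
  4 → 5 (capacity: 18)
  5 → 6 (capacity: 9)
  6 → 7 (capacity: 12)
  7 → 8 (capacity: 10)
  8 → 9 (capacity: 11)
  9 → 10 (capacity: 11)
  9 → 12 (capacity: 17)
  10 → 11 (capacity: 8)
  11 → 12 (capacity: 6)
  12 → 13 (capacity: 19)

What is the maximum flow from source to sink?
Maximum flow = 13

Max flow: 13

Flow assignment:
  0 → 1: 13/13
  1 → 2: 13/17
  2 → 3: 13/17
  3 → 4: 2/20
  3 → 12: 11/11
  4 → 5: 2/18
  5 → 6: 2/9
  6 → 7: 2/12
  7 → 8: 2/10
  8 → 9: 2/11
  9 → 12: 2/17
  12 → 13: 13/19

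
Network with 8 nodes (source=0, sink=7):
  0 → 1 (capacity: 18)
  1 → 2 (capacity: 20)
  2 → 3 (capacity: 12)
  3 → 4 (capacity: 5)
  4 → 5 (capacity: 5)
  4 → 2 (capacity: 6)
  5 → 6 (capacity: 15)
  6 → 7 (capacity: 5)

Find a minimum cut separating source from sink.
Min cut value = 5, edges: (6,7)

Min cut value: 5
Partition: S = [0, 1, 2, 3, 4, 5, 6], T = [7]
Cut edges: (6,7)

By max-flow min-cut theorem, max flow = min cut = 5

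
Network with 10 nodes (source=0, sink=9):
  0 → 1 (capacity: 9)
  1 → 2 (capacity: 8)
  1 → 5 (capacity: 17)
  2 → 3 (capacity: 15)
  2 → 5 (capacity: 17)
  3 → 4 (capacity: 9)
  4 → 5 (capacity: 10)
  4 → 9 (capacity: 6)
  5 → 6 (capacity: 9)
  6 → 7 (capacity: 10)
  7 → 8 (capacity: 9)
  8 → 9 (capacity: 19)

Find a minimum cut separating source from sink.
Min cut value = 9, edges: (0,1)

Min cut value: 9
Partition: S = [0], T = [1, 2, 3, 4, 5, 6, 7, 8, 9]
Cut edges: (0,1)

By max-flow min-cut theorem, max flow = min cut = 9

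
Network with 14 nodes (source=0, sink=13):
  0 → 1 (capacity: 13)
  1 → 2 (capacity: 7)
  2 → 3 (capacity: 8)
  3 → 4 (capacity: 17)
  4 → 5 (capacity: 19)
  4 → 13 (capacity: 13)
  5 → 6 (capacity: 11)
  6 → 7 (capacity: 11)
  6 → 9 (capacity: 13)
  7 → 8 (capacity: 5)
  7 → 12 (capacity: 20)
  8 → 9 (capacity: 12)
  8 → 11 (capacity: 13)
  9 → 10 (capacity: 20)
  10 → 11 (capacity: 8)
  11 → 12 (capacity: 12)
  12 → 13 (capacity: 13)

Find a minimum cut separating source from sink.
Min cut value = 7, edges: (1,2)

Min cut value: 7
Partition: S = [0, 1], T = [2, 3, 4, 5, 6, 7, 8, 9, 10, 11, 12, 13]
Cut edges: (1,2)

By max-flow min-cut theorem, max flow = min cut = 7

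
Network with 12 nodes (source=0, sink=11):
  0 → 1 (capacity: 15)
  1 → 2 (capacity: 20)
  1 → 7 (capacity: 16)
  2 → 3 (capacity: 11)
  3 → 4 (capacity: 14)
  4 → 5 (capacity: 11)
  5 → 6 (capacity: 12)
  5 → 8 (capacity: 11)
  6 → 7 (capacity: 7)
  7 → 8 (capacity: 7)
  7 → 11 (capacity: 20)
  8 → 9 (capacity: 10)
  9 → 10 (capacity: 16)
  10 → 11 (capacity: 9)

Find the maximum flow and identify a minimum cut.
Max flow = 15, Min cut edges: (0,1)

Maximum flow: 15
Minimum cut: (0,1)
Partition: S = [0], T = [1, 2, 3, 4, 5, 6, 7, 8, 9, 10, 11]

Max-flow min-cut theorem verified: both equal 15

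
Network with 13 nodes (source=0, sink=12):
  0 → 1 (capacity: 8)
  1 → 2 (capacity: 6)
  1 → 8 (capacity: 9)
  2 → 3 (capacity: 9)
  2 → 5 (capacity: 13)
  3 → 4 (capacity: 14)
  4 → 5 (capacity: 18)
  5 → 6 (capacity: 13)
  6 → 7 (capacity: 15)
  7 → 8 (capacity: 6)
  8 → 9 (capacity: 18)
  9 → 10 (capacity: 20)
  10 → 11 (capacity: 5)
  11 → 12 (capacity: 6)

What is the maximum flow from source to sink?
Maximum flow = 5

Max flow: 5

Flow assignment:
  0 → 1: 5/8
  1 → 8: 5/9
  8 → 9: 5/18
  9 → 10: 5/20
  10 → 11: 5/5
  11 → 12: 5/6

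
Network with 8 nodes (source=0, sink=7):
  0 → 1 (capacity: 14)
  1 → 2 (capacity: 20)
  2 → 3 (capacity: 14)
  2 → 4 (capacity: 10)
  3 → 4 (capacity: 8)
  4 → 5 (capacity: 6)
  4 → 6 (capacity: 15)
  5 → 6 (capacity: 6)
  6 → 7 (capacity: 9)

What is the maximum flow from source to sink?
Maximum flow = 9

Max flow: 9

Flow assignment:
  0 → 1: 9/14
  1 → 2: 9/20
  2 → 3: 4/14
  2 → 4: 5/10
  3 → 4: 4/8
  4 → 6: 9/15
  6 → 7: 9/9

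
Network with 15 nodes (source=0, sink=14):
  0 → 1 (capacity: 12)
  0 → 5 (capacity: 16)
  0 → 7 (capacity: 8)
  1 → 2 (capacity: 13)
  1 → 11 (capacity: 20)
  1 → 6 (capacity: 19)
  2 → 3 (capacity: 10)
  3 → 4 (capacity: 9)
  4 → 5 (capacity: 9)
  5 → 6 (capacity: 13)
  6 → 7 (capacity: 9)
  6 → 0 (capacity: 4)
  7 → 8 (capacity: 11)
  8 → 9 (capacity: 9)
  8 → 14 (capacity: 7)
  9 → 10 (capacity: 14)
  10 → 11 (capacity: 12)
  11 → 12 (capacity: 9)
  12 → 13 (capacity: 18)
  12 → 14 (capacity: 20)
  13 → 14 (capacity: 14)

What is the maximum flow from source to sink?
Maximum flow = 16

Max flow: 16

Flow assignment:
  0 → 1: 12/12
  0 → 5: 8/16
  1 → 2: 3/13
  1 → 11: 9/20
  2 → 3: 3/10
  3 → 4: 3/9
  4 → 5: 3/9
  5 → 6: 11/13
  6 → 7: 7/9
  6 → 0: 4/4
  7 → 8: 7/11
  8 → 14: 7/7
  11 → 12: 9/9
  12 → 14: 9/20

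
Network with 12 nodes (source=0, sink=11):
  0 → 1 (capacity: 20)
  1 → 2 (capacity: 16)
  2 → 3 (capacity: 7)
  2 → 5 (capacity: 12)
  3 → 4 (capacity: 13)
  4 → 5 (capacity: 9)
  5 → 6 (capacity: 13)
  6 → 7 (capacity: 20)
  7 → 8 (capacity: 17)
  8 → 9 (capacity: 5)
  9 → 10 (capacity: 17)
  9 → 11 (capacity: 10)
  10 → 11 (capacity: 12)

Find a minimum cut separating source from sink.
Min cut value = 5, edges: (8,9)

Min cut value: 5
Partition: S = [0, 1, 2, 3, 4, 5, 6, 7, 8], T = [9, 10, 11]
Cut edges: (8,9)

By max-flow min-cut theorem, max flow = min cut = 5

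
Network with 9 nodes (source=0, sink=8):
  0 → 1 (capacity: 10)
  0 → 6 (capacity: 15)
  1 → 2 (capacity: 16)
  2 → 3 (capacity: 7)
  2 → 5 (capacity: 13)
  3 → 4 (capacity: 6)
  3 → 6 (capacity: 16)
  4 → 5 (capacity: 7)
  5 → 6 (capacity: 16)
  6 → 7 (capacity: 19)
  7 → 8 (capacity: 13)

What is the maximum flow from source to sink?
Maximum flow = 13

Max flow: 13

Flow assignment:
  0 → 1: 10/10
  0 → 6: 3/15
  1 → 2: 10/16
  2 → 3: 7/7
  2 → 5: 3/13
  3 → 6: 7/16
  5 → 6: 3/16
  6 → 7: 13/19
  7 → 8: 13/13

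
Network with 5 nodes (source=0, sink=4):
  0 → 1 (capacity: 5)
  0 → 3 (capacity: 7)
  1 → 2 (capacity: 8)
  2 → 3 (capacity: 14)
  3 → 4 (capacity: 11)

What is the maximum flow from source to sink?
Maximum flow = 11

Max flow: 11

Flow assignment:
  0 → 1: 5/5
  0 → 3: 6/7
  1 → 2: 5/8
  2 → 3: 5/14
  3 → 4: 11/11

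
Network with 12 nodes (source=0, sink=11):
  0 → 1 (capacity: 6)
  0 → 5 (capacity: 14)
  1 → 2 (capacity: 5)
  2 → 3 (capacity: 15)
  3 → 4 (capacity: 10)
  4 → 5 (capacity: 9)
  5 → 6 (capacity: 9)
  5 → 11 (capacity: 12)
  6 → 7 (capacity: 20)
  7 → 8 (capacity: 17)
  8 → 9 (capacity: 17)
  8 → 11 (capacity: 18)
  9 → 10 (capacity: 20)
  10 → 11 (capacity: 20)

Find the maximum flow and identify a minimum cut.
Max flow = 19, Min cut edges: (0,5), (1,2)

Maximum flow: 19
Minimum cut: (0,5), (1,2)
Partition: S = [0, 1], T = [2, 3, 4, 5, 6, 7, 8, 9, 10, 11]

Max-flow min-cut theorem verified: both equal 19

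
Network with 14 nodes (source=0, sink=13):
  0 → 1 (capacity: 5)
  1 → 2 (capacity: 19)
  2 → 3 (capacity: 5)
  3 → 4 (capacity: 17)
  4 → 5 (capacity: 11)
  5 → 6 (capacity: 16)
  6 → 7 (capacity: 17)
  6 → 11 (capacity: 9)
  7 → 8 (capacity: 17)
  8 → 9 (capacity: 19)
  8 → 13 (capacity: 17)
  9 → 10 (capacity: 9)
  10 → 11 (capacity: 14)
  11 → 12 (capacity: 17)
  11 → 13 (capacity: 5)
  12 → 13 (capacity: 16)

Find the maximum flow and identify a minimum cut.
Max flow = 5, Min cut edges: (2,3)

Maximum flow: 5
Minimum cut: (2,3)
Partition: S = [0, 1, 2], T = [3, 4, 5, 6, 7, 8, 9, 10, 11, 12, 13]

Max-flow min-cut theorem verified: both equal 5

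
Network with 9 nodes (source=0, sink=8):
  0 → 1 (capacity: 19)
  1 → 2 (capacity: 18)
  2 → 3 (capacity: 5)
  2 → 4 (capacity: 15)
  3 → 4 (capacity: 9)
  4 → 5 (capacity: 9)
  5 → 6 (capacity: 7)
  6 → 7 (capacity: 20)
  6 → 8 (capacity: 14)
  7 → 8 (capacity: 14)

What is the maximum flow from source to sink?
Maximum flow = 7

Max flow: 7

Flow assignment:
  0 → 1: 7/19
  1 → 2: 7/18
  2 → 4: 7/15
  4 → 5: 7/9
  5 → 6: 7/7
  6 → 8: 7/14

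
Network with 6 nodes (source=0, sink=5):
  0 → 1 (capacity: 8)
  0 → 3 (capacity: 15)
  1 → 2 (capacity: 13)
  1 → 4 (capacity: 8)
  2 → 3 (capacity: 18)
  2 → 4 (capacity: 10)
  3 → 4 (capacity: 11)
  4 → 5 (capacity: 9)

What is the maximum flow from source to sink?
Maximum flow = 9

Max flow: 9

Flow assignment:
  0 → 3: 9/15
  3 → 4: 9/11
  4 → 5: 9/9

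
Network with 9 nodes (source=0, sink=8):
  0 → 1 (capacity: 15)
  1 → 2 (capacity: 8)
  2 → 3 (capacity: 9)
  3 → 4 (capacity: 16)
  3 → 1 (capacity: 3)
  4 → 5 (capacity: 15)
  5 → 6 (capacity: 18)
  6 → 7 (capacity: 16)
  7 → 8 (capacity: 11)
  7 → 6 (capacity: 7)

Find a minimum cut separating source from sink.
Min cut value = 8, edges: (1,2)

Min cut value: 8
Partition: S = [0, 1], T = [2, 3, 4, 5, 6, 7, 8]
Cut edges: (1,2)

By max-flow min-cut theorem, max flow = min cut = 8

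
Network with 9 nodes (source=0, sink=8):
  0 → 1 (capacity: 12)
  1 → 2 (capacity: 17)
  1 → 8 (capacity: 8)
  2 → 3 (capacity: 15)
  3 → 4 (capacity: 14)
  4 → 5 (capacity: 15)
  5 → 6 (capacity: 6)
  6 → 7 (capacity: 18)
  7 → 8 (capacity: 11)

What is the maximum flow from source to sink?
Maximum flow = 12

Max flow: 12

Flow assignment:
  0 → 1: 12/12
  1 → 2: 4/17
  1 → 8: 8/8
  2 → 3: 4/15
  3 → 4: 4/14
  4 → 5: 4/15
  5 → 6: 4/6
  6 → 7: 4/18
  7 → 8: 4/11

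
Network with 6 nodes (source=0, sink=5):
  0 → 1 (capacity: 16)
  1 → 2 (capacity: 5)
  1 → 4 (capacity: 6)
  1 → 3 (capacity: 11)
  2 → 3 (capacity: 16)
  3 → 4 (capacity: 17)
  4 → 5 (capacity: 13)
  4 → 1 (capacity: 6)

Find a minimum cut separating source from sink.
Min cut value = 13, edges: (4,5)

Min cut value: 13
Partition: S = [0, 1, 2, 3, 4], T = [5]
Cut edges: (4,5)

By max-flow min-cut theorem, max flow = min cut = 13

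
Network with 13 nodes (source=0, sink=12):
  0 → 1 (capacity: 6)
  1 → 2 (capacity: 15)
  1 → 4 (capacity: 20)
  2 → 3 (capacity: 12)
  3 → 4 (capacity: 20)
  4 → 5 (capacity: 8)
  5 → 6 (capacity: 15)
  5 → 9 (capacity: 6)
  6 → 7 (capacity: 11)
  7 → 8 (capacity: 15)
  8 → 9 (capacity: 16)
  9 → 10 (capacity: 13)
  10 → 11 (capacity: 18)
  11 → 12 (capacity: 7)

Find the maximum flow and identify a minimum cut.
Max flow = 6, Min cut edges: (0,1)

Maximum flow: 6
Minimum cut: (0,1)
Partition: S = [0], T = [1, 2, 3, 4, 5, 6, 7, 8, 9, 10, 11, 12]

Max-flow min-cut theorem verified: both equal 6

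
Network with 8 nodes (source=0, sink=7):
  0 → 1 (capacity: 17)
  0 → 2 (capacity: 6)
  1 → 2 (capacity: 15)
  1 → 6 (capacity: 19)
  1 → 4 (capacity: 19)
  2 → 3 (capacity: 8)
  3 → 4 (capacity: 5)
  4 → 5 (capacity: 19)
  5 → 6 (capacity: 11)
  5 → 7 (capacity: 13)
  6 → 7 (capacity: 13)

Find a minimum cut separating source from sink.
Min cut value = 22, edges: (0,1), (3,4)

Min cut value: 22
Partition: S = [0, 2, 3], T = [1, 4, 5, 6, 7]
Cut edges: (0,1), (3,4)

By max-flow min-cut theorem, max flow = min cut = 22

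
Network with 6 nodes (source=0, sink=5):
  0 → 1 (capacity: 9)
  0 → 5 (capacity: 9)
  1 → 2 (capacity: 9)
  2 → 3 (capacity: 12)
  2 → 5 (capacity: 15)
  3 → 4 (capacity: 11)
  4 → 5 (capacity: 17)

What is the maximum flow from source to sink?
Maximum flow = 18

Max flow: 18

Flow assignment:
  0 → 1: 9/9
  0 → 5: 9/9
  1 → 2: 9/9
  2 → 5: 9/15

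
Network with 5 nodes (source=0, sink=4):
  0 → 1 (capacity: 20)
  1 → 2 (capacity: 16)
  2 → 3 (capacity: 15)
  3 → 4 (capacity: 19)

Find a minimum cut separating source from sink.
Min cut value = 15, edges: (2,3)

Min cut value: 15
Partition: S = [0, 1, 2], T = [3, 4]
Cut edges: (2,3)

By max-flow min-cut theorem, max flow = min cut = 15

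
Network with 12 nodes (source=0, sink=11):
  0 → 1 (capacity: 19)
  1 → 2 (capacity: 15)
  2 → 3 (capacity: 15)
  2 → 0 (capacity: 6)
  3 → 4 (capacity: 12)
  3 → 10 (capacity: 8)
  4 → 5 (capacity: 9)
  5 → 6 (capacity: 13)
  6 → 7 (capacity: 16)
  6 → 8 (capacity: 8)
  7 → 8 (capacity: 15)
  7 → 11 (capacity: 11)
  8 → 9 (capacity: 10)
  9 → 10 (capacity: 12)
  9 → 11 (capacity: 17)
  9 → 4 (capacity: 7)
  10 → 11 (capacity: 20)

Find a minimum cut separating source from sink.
Min cut value = 15, edges: (2,3)

Min cut value: 15
Partition: S = [0, 1, 2], T = [3, 4, 5, 6, 7, 8, 9, 10, 11]
Cut edges: (2,3)

By max-flow min-cut theorem, max flow = min cut = 15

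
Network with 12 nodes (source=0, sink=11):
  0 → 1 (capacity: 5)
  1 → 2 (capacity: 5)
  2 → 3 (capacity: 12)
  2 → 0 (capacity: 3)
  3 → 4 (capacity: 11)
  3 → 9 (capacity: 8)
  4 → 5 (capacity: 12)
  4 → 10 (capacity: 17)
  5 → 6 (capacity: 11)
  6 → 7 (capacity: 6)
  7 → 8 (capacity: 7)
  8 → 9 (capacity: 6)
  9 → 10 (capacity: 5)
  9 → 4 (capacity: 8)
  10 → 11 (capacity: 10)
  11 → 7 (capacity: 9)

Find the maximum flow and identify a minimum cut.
Max flow = 5, Min cut edges: (1,2)

Maximum flow: 5
Minimum cut: (1,2)
Partition: S = [0, 1], T = [2, 3, 4, 5, 6, 7, 8, 9, 10, 11]

Max-flow min-cut theorem verified: both equal 5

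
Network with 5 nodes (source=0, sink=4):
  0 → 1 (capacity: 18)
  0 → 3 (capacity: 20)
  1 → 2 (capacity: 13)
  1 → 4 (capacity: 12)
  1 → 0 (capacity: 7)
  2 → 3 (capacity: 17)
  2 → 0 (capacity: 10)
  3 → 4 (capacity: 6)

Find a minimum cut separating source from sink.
Min cut value = 18, edges: (1,4), (3,4)

Min cut value: 18
Partition: S = [0, 1, 2, 3], T = [4]
Cut edges: (1,4), (3,4)

By max-flow min-cut theorem, max flow = min cut = 18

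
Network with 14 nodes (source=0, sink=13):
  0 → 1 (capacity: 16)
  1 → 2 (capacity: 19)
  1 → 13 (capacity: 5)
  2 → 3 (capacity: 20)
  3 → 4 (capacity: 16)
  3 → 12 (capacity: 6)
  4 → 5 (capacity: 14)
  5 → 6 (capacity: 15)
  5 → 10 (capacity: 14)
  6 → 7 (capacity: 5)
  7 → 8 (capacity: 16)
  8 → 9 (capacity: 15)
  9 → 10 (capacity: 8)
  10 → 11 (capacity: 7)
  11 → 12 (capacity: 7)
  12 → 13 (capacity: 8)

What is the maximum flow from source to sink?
Maximum flow = 13

Max flow: 13

Flow assignment:
  0 → 1: 13/16
  1 → 2: 8/19
  1 → 13: 5/5
  2 → 3: 8/20
  3 → 4: 5/16
  3 → 12: 3/6
  4 → 5: 5/14
  5 → 10: 5/14
  10 → 11: 5/7
  11 → 12: 5/7
  12 → 13: 8/8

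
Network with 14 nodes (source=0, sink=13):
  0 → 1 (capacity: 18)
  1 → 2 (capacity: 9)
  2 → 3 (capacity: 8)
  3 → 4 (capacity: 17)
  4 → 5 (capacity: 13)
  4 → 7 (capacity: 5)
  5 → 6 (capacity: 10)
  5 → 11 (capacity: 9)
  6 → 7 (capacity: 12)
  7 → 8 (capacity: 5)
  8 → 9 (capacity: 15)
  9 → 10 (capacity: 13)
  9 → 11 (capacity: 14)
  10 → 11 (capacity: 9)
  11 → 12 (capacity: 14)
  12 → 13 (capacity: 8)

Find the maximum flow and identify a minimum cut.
Max flow = 8, Min cut edges: (12,13)

Maximum flow: 8
Minimum cut: (12,13)
Partition: S = [0, 1, 2, 3, 4, 5, 6, 7, 8, 9, 10, 11, 12], T = [13]

Max-flow min-cut theorem verified: both equal 8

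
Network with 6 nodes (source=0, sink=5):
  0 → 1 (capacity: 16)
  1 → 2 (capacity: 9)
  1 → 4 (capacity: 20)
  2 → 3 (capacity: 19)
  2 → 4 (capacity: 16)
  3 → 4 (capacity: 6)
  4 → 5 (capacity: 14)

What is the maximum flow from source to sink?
Maximum flow = 14

Max flow: 14

Flow assignment:
  0 → 1: 14/16
  1 → 4: 14/20
  4 → 5: 14/14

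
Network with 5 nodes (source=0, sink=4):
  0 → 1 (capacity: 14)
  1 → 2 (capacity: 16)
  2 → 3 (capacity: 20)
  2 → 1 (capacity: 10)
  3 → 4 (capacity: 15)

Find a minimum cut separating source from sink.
Min cut value = 14, edges: (0,1)

Min cut value: 14
Partition: S = [0], T = [1, 2, 3, 4]
Cut edges: (0,1)

By max-flow min-cut theorem, max flow = min cut = 14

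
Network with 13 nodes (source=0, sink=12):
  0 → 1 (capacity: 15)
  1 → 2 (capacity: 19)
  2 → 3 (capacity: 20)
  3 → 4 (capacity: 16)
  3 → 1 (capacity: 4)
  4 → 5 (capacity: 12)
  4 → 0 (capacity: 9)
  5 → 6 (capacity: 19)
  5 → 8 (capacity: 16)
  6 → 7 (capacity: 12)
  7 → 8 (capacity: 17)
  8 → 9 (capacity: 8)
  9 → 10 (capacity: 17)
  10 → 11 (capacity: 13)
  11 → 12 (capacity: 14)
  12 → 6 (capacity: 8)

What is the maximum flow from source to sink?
Maximum flow = 8

Max flow: 8

Flow assignment:
  0 → 1: 12/15
  1 → 2: 12/19
  2 → 3: 12/20
  3 → 4: 12/16
  4 → 5: 8/12
  4 → 0: 4/9
  5 → 8: 8/16
  8 → 9: 8/8
  9 → 10: 8/17
  10 → 11: 8/13
  11 → 12: 8/14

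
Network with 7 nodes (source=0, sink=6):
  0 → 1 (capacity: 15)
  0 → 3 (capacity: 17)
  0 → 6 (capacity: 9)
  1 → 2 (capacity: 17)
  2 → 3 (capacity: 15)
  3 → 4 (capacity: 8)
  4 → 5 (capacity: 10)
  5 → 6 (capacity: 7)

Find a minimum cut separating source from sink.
Min cut value = 16, edges: (0,6), (5,6)

Min cut value: 16
Partition: S = [0, 1, 2, 3, 4, 5], T = [6]
Cut edges: (0,6), (5,6)

By max-flow min-cut theorem, max flow = min cut = 16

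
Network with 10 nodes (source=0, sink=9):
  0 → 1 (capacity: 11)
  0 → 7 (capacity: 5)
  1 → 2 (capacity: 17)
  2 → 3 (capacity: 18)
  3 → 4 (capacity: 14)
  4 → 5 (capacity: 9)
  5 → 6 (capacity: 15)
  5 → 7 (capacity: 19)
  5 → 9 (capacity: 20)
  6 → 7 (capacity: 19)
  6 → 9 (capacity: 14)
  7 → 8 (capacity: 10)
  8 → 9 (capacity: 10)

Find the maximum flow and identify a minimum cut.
Max flow = 14, Min cut edges: (0,7), (4,5)

Maximum flow: 14
Minimum cut: (0,7), (4,5)
Partition: S = [0, 1, 2, 3, 4], T = [5, 6, 7, 8, 9]

Max-flow min-cut theorem verified: both equal 14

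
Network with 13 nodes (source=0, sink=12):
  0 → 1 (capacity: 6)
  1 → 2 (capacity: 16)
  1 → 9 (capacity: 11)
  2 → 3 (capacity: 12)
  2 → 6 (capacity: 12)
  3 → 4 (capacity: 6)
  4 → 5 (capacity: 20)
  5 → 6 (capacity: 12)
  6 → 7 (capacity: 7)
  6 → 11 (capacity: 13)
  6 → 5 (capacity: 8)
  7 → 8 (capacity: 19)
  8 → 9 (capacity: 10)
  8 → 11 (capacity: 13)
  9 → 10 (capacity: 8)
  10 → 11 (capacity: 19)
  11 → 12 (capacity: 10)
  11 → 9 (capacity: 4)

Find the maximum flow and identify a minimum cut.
Max flow = 6, Min cut edges: (0,1)

Maximum flow: 6
Minimum cut: (0,1)
Partition: S = [0], T = [1, 2, 3, 4, 5, 6, 7, 8, 9, 10, 11, 12]

Max-flow min-cut theorem verified: both equal 6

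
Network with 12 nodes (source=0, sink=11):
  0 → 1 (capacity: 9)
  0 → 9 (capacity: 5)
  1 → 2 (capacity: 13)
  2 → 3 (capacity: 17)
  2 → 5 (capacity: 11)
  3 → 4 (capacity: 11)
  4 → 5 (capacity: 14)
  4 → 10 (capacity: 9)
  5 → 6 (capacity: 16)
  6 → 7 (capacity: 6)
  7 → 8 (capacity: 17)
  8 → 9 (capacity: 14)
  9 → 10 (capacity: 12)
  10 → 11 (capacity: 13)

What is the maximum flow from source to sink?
Maximum flow = 13

Max flow: 13

Flow assignment:
  0 → 1: 9/9
  0 → 9: 4/5
  1 → 2: 9/13
  2 → 3: 9/17
  3 → 4: 9/11
  4 → 10: 9/9
  9 → 10: 4/12
  10 → 11: 13/13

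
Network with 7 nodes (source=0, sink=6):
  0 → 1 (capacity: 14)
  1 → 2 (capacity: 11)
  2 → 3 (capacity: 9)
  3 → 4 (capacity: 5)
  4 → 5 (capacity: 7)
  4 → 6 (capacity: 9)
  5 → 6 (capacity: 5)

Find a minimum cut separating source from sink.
Min cut value = 5, edges: (3,4)

Min cut value: 5
Partition: S = [0, 1, 2, 3], T = [4, 5, 6]
Cut edges: (3,4)

By max-flow min-cut theorem, max flow = min cut = 5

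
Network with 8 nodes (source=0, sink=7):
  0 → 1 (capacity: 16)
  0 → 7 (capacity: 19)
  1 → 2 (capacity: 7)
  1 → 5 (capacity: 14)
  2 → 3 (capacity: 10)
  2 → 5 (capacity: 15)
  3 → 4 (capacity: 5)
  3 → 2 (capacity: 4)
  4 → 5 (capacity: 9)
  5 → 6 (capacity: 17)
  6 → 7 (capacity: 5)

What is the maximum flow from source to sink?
Maximum flow = 24

Max flow: 24

Flow assignment:
  0 → 1: 5/16
  0 → 7: 19/19
  1 → 2: 2/7
  1 → 5: 3/14
  2 → 5: 2/15
  5 → 6: 5/17
  6 → 7: 5/5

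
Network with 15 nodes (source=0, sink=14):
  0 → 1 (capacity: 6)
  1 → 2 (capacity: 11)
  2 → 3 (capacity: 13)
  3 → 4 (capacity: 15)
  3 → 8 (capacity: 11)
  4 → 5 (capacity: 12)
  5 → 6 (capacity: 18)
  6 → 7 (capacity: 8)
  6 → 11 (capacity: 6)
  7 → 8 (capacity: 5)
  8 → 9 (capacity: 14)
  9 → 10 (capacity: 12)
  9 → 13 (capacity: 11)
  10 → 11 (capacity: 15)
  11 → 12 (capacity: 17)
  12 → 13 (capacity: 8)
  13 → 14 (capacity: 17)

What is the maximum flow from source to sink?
Maximum flow = 6

Max flow: 6

Flow assignment:
  0 → 1: 6/6
  1 → 2: 6/11
  2 → 3: 6/13
  3 → 8: 6/11
  8 → 9: 6/14
  9 → 13: 6/11
  13 → 14: 6/17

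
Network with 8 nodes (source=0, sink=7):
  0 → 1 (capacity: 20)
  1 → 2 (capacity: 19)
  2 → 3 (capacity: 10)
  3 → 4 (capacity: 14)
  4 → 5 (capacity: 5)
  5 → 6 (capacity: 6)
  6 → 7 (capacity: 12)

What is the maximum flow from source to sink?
Maximum flow = 5

Max flow: 5

Flow assignment:
  0 → 1: 5/20
  1 → 2: 5/19
  2 → 3: 5/10
  3 → 4: 5/14
  4 → 5: 5/5
  5 → 6: 5/6
  6 → 7: 5/12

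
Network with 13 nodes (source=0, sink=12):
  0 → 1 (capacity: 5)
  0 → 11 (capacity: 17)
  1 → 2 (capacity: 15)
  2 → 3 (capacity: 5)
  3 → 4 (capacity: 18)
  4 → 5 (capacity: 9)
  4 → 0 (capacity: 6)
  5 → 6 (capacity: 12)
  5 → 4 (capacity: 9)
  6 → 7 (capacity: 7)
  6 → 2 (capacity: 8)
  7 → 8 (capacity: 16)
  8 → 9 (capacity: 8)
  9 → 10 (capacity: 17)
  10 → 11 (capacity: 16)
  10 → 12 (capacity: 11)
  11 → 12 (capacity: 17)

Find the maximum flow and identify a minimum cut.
Max flow = 22, Min cut edges: (2,3), (11,12)

Maximum flow: 22
Minimum cut: (2,3), (11,12)
Partition: S = [0, 1, 2, 11], T = [3, 4, 5, 6, 7, 8, 9, 10, 12]

Max-flow min-cut theorem verified: both equal 22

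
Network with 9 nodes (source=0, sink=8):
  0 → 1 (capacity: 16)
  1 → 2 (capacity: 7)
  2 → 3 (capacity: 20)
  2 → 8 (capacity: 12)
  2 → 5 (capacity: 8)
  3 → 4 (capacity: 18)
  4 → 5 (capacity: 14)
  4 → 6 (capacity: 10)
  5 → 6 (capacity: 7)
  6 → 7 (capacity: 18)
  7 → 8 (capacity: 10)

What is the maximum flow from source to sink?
Maximum flow = 7

Max flow: 7

Flow assignment:
  0 → 1: 7/16
  1 → 2: 7/7
  2 → 8: 7/12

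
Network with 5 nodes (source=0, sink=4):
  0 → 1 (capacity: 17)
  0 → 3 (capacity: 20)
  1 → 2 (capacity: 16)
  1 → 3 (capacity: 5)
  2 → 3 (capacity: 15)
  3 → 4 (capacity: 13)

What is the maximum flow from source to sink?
Maximum flow = 13

Max flow: 13

Flow assignment:
  0 → 1: 13/17
  1 → 2: 12/16
  1 → 3: 1/5
  2 → 3: 12/15
  3 → 4: 13/13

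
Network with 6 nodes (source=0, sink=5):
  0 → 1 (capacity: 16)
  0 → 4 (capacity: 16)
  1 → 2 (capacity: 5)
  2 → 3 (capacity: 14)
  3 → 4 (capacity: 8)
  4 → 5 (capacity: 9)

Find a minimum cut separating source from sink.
Min cut value = 9, edges: (4,5)

Min cut value: 9
Partition: S = [0, 1, 2, 3, 4], T = [5]
Cut edges: (4,5)

By max-flow min-cut theorem, max flow = min cut = 9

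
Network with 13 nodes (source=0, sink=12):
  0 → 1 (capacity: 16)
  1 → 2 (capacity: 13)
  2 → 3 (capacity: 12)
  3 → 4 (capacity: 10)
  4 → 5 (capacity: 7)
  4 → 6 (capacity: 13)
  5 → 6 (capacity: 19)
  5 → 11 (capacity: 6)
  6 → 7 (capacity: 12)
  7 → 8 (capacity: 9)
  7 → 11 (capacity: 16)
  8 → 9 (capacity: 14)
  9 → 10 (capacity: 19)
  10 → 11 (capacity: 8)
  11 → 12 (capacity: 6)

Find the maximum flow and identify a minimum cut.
Max flow = 6, Min cut edges: (11,12)

Maximum flow: 6
Minimum cut: (11,12)
Partition: S = [0, 1, 2, 3, 4, 5, 6, 7, 8, 9, 10, 11], T = [12]

Max-flow min-cut theorem verified: both equal 6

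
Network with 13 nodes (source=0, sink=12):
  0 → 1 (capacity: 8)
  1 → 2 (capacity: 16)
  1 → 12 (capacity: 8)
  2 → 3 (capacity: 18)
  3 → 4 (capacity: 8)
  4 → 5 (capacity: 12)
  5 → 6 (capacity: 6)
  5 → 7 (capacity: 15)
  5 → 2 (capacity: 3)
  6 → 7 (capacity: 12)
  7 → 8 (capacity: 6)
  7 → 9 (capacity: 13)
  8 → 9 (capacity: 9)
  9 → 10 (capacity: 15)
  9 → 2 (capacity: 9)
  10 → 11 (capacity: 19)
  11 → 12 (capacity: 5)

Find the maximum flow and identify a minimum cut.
Max flow = 8, Min cut edges: (0,1)

Maximum flow: 8
Minimum cut: (0,1)
Partition: S = [0], T = [1, 2, 3, 4, 5, 6, 7, 8, 9, 10, 11, 12]

Max-flow min-cut theorem verified: both equal 8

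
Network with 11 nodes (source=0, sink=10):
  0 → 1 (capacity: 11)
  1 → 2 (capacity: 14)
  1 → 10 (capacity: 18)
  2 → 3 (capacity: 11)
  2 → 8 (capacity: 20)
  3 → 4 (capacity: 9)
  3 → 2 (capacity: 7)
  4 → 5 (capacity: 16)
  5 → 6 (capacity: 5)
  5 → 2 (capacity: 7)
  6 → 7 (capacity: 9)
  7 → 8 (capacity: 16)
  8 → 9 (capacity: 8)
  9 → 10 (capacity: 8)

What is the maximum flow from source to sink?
Maximum flow = 11

Max flow: 11

Flow assignment:
  0 → 1: 11/11
  1 → 10: 11/18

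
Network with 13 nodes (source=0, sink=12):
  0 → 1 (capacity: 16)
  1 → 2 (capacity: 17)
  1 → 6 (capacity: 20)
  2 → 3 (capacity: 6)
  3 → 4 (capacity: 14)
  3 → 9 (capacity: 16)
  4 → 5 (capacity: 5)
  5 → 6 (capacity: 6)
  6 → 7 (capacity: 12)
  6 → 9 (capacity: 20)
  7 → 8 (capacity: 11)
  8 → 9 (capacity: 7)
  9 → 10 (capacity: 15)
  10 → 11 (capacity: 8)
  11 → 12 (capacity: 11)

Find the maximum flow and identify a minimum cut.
Max flow = 8, Min cut edges: (10,11)

Maximum flow: 8
Minimum cut: (10,11)
Partition: S = [0, 1, 2, 3, 4, 5, 6, 7, 8, 9, 10], T = [11, 12]

Max-flow min-cut theorem verified: both equal 8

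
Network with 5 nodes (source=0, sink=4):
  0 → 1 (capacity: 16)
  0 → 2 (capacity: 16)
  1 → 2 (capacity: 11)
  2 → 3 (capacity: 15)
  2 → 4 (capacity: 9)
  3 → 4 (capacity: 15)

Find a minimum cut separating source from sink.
Min cut value = 24, edges: (2,4), (3,4)

Min cut value: 24
Partition: S = [0, 1, 2, 3], T = [4]
Cut edges: (2,4), (3,4)

By max-flow min-cut theorem, max flow = min cut = 24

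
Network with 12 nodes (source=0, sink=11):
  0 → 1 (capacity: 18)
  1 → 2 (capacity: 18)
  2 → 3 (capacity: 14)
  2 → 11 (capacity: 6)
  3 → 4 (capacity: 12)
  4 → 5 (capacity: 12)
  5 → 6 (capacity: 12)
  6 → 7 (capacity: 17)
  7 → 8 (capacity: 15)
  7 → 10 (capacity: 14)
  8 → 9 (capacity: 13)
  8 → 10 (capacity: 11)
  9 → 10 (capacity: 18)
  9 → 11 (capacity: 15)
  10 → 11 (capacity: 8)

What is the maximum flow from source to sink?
Maximum flow = 18

Max flow: 18

Flow assignment:
  0 → 1: 18/18
  1 → 2: 18/18
  2 → 3: 12/14
  2 → 11: 6/6
  3 → 4: 12/12
  4 → 5: 12/12
  5 → 6: 12/12
  6 → 7: 12/17
  7 → 8: 4/15
  7 → 10: 8/14
  8 → 9: 4/13
  9 → 11: 4/15
  10 → 11: 8/8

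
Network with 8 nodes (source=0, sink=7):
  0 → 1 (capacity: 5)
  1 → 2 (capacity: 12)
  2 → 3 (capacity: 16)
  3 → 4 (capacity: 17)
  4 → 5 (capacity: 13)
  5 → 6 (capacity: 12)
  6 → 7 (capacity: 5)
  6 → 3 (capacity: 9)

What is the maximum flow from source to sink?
Maximum flow = 5

Max flow: 5

Flow assignment:
  0 → 1: 5/5
  1 → 2: 5/12
  2 → 3: 5/16
  3 → 4: 5/17
  4 → 5: 5/13
  5 → 6: 5/12
  6 → 7: 5/5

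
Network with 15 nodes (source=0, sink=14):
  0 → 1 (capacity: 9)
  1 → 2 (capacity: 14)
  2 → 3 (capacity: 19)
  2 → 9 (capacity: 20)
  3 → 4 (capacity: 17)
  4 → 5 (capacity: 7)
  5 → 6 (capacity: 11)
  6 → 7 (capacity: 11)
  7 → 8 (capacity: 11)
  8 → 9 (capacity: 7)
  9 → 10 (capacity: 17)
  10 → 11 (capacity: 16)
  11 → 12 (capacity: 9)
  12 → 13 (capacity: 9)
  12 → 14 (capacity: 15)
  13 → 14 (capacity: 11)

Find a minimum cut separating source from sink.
Min cut value = 9, edges: (11,12)

Min cut value: 9
Partition: S = [0, 1, 2, 3, 4, 5, 6, 7, 8, 9, 10, 11], T = [12, 13, 14]
Cut edges: (11,12)

By max-flow min-cut theorem, max flow = min cut = 9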